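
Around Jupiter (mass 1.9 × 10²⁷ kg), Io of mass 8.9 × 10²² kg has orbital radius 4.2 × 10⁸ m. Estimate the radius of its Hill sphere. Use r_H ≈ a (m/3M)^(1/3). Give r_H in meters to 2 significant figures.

r_H ≈ a (m/3M)^(1/3)
    = (4.2 × 10⁸) × (8.9 × 10²² / (3 × 1.9 × 10²⁷))^(1/3)
    = 1.0 × 10⁷ m

1.0 × 10⁷ m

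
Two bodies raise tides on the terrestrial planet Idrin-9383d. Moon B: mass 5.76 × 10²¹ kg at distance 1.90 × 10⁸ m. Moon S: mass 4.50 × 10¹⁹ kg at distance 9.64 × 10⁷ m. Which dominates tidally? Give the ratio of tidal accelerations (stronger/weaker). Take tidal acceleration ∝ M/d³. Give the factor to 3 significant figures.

Tidal stretch scales as M/d³; compute that for each body.
Moon B: (5.76 × 10²¹) / (1.90 × 10⁸)³ = 8.398 × 10⁻⁴
Moon S: (4.50 × 10¹⁹) / (9.64 × 10⁷)³ = 5.023 × 10⁻⁵
Ratio (larger/smaller) = 16.7

Moon B, by a factor of ≈ 16.7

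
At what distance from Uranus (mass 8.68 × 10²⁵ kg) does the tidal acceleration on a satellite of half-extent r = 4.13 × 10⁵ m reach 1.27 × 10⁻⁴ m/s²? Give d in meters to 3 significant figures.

3.35 × 10⁸ m

2GMr/d³ = a_tidal  ⇒  d = (2GMr / a_tidal)^(1/3)
d = (2 × 6.674×10⁻¹¹ × (8.68 × 10²⁵) × (4.13 × 10⁵) / (1.27 × 10⁻⁴))^(1/3)
  = 3.35 × 10⁸ m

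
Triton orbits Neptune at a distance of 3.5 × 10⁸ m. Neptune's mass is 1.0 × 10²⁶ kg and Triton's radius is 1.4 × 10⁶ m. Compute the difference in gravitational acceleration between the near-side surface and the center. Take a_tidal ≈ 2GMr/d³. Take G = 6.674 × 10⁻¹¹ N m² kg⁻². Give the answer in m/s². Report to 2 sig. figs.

Differencing GM/(d−r)² and GM/d² to first order in r/d gives 2GMr/d³.
Δa = 2GMr/d³
   = 2 × (6.674 × 10⁻¹¹) × (1.0 × 10²⁶) × (1.4 × 10⁶) / (3.5 × 10⁸)³
   = 4.4 × 10⁻⁴ m/s²

4.4 × 10⁻⁴ m/s²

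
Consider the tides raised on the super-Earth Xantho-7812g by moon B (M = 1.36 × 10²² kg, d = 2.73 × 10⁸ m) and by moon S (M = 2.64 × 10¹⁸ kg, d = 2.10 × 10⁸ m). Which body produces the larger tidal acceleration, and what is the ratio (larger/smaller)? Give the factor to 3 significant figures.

Moon B, by a factor of ≈ 2340

The tide-raising term goes as M/d³ (the gradient of a 1/d² field).
Moon B: (1.36 × 10²²) / (2.73 × 10⁸)³ = 6.684 × 10⁻⁴
Moon S: (2.64 × 10¹⁸) / (2.10 × 10⁸)³ = 2.851 × 10⁻⁷
Ratio (larger/smaller) = 2340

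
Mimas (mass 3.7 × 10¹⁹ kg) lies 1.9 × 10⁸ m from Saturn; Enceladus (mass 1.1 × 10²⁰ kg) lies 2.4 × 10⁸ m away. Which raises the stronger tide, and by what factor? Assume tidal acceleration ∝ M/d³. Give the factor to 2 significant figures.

Tidal stretch scales as M/d³; compute that for each body.
Mimas: (3.7 × 10¹⁹) / (1.9 × 10⁸)³ = 5.394 × 10⁻⁶
Enceladus: (1.1 × 10²⁰) / (2.4 × 10⁸)³ = 7.957 × 10⁻⁶
Ratio (larger/smaller) = 1.5

Enceladus, by a factor of ≈ 1.5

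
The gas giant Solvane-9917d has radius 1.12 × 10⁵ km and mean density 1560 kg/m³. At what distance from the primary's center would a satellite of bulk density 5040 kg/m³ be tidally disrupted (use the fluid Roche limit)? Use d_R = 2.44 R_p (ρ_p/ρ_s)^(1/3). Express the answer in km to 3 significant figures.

d_R = 2.44 × 1.12 × 10⁵ km × (1560/5040)^(1/3)
    = 1.85 × 10⁵ km

1.85 × 10⁵ km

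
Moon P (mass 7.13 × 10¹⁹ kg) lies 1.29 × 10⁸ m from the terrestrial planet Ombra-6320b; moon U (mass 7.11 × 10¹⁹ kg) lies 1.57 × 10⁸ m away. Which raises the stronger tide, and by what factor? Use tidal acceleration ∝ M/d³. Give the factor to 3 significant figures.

Tidal stretch scales as M/d³; compute that for each body.
Moon P: (7.13 × 10¹⁹) / (1.29 × 10⁸)³ = 3.321 × 10⁻⁵
Moon U: (7.11 × 10¹⁹) / (1.57 × 10⁸)³ = 1.837 × 10⁻⁵
Ratio (larger/smaller) = 1.81

Moon P, by a factor of ≈ 1.81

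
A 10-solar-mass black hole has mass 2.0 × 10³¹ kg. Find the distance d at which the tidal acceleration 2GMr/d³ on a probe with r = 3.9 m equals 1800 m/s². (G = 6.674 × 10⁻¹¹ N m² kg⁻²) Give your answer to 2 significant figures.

2GMr/d³ = a_tidal  ⇒  d = (2GMr / a_tidal)^(1/3)
d = (2 × 6.674×10⁻¹¹ × (2.0 × 10³¹) × (3.9) / (1800))^(1/3)
  = 1.8 × 10⁶ m

1.8 × 10⁶ m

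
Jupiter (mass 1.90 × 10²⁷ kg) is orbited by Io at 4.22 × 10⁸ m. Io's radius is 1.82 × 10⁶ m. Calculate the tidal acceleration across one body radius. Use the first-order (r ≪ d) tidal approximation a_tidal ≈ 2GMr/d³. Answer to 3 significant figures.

The tidal stretch is the gradient of GM/d² times the body's extent r, hence the 1/d³ dependence.
a_tidal = 2GMr/d³
        = 2 × (6.674 × 10⁻¹¹) × (1.90 × 10²⁷) × (1.82 × 10⁶) / (4.22 × 10⁸)³
        = 6.14 × 10⁻³ m/s²

6.14 × 10⁻³ m/s²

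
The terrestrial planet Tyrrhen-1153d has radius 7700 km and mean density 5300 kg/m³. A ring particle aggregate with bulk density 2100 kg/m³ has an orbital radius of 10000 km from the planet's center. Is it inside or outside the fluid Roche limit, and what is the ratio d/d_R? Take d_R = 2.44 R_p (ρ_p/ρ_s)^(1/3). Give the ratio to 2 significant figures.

inside; d/d_R ≈ 0.39

d_R = 2.44 × (7700 km) × (5300/2100)^(1/3) = 25580 km
d/d_R = (10000) / (25580) = 0.39
Since d/d_R < 1, the body is inside the Roche limit.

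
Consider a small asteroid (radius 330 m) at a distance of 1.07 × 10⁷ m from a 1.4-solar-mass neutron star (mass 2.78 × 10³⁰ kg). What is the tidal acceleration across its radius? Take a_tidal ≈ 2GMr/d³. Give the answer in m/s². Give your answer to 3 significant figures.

The tidal stretch is the gradient of GM/d² times the body's extent r, hence the 1/d³ dependence.
Δg = 2GMr/d³
   = 2 × (6.674 × 10⁻¹¹) × (2.78 × 10³⁰) × (330) / (1.07 × 10⁷)³
   = 1.00 × 10² m/s²

1.00 × 10² m/s²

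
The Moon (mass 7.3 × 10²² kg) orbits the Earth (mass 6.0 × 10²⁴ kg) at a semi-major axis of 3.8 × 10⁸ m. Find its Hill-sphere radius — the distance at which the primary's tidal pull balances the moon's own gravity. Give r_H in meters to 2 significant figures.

r_H ≈ a (m/3M)^(1/3)
    = (3.8 × 10⁸) × (7.3 × 10²² / (3 × 6.0 × 10²⁴))^(1/3)
    = 6.1 × 10⁷ m

6.1 × 10⁷ m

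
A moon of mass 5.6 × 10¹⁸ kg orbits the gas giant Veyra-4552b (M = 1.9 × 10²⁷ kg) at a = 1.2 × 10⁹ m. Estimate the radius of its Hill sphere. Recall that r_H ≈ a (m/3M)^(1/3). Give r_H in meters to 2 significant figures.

1.2 × 10⁶ m

r_H ≈ a (m/3M)^(1/3)
    = (1.2 × 10⁹) × (5.6 × 10¹⁸ / (3 × 1.9 × 10²⁷))^(1/3)
    = 1.2 × 10⁶ m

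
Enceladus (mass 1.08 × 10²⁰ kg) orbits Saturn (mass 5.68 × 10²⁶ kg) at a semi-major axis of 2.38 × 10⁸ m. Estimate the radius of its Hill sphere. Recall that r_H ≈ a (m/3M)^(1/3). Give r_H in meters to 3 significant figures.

r_H ≈ a (m/3M)^(1/3)
    = (2.38 × 10⁸) × (1.08 × 10²⁰ / (3 × 5.68 × 10²⁶))^(1/3)
    = 9.49 × 10⁵ m

9.49 × 10⁵ m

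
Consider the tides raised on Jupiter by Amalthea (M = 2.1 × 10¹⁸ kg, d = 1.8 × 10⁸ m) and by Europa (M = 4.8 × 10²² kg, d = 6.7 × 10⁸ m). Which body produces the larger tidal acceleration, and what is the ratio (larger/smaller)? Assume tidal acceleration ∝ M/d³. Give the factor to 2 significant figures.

Europa, by a factor of ≈ 440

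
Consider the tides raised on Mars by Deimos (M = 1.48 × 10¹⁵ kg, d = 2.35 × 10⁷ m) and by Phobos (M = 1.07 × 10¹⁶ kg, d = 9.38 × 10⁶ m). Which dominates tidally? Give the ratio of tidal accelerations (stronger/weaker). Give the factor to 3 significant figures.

Phobos, by a factor of ≈ 114

The tide-raising term goes as M/d³ (the gradient of a 1/d² field).
Deimos: (1.48 × 10¹⁵) / (2.35 × 10⁷)³ = 1.140 × 10⁻⁷
Phobos: (1.07 × 10¹⁶) / (9.38 × 10⁶)³ = 1.297 × 10⁻⁵
Ratio (larger/smaller) = 114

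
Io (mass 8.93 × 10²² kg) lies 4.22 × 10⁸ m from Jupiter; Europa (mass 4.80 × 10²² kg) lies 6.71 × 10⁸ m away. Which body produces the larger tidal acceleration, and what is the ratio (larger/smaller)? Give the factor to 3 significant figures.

Io, by a factor of ≈ 7.48

Tidal acceleration ∝ M/d³, so compare M/d³ for each.
Io: (8.93 × 10²²) / (4.22 × 10⁸)³ = 1.188 × 10⁻³
Europa: (4.80 × 10²²) / (6.71 × 10⁸)³ = 1.589 × 10⁻⁴
Ratio (larger/smaller) = 7.48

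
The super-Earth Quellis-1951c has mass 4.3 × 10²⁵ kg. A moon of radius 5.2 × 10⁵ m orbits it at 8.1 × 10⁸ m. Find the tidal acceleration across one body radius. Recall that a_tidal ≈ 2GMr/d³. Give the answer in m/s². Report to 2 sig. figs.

5.6 × 10⁻⁶ m/s²

a_tidal = 2GMr/d³
        = 2 × (6.674 × 10⁻¹¹) × (4.3 × 10²⁵) × (5.2 × 10⁵) / (8.1 × 10⁸)³
        = 5.6 × 10⁻⁶ m/s²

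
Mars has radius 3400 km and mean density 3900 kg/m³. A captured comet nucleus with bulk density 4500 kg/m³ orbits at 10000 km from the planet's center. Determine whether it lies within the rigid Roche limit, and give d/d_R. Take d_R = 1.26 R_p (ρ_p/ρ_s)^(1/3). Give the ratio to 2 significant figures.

outside; d/d_R ≈ 2.4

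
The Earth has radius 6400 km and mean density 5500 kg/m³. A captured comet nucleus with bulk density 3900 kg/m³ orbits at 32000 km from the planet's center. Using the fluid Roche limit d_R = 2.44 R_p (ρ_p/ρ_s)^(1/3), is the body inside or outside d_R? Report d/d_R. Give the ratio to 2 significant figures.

d_R = 2.44 × (6400 km) × (5500/3900)^(1/3) = 17510 km
d/d_R = (32000) / (17510) = 1.8
Since d/d_R > 1, the body is outside the Roche limit.

outside; d/d_R ≈ 1.8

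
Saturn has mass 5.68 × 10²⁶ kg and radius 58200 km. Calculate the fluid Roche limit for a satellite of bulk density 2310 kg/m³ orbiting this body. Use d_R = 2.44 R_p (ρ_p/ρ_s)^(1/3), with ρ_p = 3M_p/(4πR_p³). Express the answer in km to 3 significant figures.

94800 km

ρ_p = 3M_p/(4πR_p³) = 3 × (5.68 × 10²⁶) / (4π × (5.82 × 10⁷ m)³) = 688 kg/m³
d_R = 2.44 × 58200 km × (688/2310)^(1/3)
    = 94800 km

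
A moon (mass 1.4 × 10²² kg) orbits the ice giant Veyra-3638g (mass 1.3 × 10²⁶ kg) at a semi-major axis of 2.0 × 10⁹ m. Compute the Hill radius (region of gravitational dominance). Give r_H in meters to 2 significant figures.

r_H ≈ a (m/3M)^(1/3)
    = (2.0 × 10⁹) × (1.4 × 10²² / (3 × 1.3 × 10²⁶))^(1/3)
    = 6.6 × 10⁷ m

6.6 × 10⁷ m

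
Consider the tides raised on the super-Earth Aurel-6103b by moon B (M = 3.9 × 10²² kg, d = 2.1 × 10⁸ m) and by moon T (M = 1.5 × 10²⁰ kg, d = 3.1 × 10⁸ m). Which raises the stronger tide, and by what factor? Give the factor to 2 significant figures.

Tidal stretch scales as M/d³; compute that for each body.
Moon B: (3.9 × 10²²) / (2.1 × 10⁸)³ = 4.211 × 10⁻³
Moon T: (1.5 × 10²⁰) / (3.1 × 10⁸)³ = 5.035 × 10⁻⁶
Ratio (larger/smaller) = 840

Moon B, by a factor of ≈ 840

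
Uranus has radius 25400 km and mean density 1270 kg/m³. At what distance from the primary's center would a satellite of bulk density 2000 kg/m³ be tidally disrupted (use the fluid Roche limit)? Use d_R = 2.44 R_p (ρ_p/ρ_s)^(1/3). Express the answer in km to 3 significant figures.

d_R = 2.44 × 25400 km × (1270/2000)^(1/3)
    = 53300 km

53300 km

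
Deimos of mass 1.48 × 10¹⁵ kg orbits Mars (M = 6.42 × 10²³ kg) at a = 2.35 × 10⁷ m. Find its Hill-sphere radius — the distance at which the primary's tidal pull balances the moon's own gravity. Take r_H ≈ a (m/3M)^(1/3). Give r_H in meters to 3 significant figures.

2.15 × 10⁴ m

r_H ≈ a (m/3M)^(1/3)
    = (2.35 × 10⁷) × (1.48 × 10¹⁵ / (3 × 6.42 × 10²³))^(1/3)
    = 2.15 × 10⁴ m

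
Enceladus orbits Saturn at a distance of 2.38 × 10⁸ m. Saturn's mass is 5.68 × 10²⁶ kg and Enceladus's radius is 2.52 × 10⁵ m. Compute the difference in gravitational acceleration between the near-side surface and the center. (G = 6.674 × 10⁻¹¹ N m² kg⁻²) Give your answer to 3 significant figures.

Δg = 2GMr/d³
   = 2 × (6.674 × 10⁻¹¹) × (5.68 × 10²⁶) × (2.52 × 10⁵) / (2.38 × 10⁸)³
   = 1.42 × 10⁻³ m/s²

1.42 × 10⁻³ m/s²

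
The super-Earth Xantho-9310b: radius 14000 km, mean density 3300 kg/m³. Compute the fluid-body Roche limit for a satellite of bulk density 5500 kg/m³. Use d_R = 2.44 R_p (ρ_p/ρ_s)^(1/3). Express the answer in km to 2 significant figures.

29000 km

d_R = 2.44 × 14000 km × (3300/5500)^(1/3)
    = 29000 km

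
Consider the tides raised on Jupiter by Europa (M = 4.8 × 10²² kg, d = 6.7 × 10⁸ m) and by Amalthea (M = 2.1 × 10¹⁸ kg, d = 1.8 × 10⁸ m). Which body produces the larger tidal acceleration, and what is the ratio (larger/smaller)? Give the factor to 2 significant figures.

The tide-raising term goes as M/d³ (the gradient of a 1/d² field).
Europa: (4.8 × 10²²) / (6.7 × 10⁸)³ = 1.596 × 10⁻⁴
Amalthea: (2.1 × 10¹⁸) / (1.8 × 10⁸)³ = 3.601 × 10⁻⁷
Ratio (larger/smaller) = 440

Europa, by a factor of ≈ 440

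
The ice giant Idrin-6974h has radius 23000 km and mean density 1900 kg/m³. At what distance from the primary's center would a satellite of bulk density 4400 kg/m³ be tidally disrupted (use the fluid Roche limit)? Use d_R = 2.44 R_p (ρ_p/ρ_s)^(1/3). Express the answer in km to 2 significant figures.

42000 km

d_R = 2.44 × 23000 km × (1900/4400)^(1/3)
    = 42000 km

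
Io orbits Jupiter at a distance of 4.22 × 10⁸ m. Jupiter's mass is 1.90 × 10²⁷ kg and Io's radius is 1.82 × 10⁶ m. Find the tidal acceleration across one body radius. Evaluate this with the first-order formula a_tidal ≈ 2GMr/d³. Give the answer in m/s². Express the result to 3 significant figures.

6.14 × 10⁻³ m/s²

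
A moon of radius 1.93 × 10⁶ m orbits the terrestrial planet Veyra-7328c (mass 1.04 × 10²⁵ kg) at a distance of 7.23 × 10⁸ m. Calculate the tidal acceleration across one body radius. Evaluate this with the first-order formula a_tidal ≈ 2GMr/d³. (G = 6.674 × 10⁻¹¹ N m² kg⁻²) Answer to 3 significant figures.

7.09 × 10⁻⁶ m/s²

a_tidal = 2GMr/d³
        = 2 × (6.674 × 10⁻¹¹) × (1.04 × 10²⁵) × (1.93 × 10⁶) / (7.23 × 10⁸)³
        = 7.09 × 10⁻⁶ m/s²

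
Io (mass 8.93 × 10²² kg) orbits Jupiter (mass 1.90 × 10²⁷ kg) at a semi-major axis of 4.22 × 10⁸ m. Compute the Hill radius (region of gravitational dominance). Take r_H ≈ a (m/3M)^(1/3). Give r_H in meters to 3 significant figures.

r_H ≈ a (m/3M)^(1/3)
    = (4.22 × 10⁸) × (8.93 × 10²² / (3 × 1.90 × 10²⁷))^(1/3)
    = 1.06 × 10⁷ m

1.06 × 10⁷ m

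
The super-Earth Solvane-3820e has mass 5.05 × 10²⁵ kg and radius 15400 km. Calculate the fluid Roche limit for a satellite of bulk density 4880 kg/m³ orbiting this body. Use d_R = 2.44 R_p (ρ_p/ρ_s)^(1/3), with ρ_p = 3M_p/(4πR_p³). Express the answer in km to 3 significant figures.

33000 km

ρ_p = 3M_p/(4πR_p³) = 3 × (5.05 × 10²⁵) / (4π × (1.54 × 10⁷ m)³) = 3300 kg/m³
d_R = 2.44 × 15400 km × (3300/4880)^(1/3)
    = 33000 km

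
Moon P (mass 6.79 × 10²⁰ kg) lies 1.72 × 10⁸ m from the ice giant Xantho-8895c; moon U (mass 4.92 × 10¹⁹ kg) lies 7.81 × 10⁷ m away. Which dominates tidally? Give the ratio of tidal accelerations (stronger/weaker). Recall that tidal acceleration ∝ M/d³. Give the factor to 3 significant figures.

The tide-raising term goes as M/d³ (the gradient of a 1/d² field).
Moon P: (6.79 × 10²⁰) / (1.72 × 10⁸)³ = 1.334 × 10⁻⁴
Moon U: (4.92 × 10¹⁹) / (7.81 × 10⁷)³ = 1.033 × 10⁻⁴
Ratio (larger/smaller) = 1.29

Moon P, by a factor of ≈ 1.29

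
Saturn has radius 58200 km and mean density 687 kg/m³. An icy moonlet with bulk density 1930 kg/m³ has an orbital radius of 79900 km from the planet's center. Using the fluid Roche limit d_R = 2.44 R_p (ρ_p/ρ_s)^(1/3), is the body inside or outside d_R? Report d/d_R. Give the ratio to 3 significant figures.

d_R = 2.44 × (58200 km) × (687/1930)^(1/3) = 1.006 × 10⁵ km
d/d_R = (79900) / (1.006 × 10⁵) = 0.794
Since d/d_R < 1, the body is inside the Roche limit.

inside; d/d_R ≈ 0.794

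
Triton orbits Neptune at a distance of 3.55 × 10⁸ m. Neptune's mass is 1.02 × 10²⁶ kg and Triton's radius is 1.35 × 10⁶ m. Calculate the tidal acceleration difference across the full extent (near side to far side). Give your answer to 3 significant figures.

8.22 × 10⁻⁴ m/s²

The field gradient is 2GM/d³; across the full diameter 2r the difference is 4GMr/d³.
Δa = 4GMr/d³
   = 4 × (6.674 × 10⁻¹¹) × (1.02 × 10²⁶) × (1.35 × 10⁶) / (3.55 × 10⁸)³
   = 8.22 × 10⁻⁴ m/s²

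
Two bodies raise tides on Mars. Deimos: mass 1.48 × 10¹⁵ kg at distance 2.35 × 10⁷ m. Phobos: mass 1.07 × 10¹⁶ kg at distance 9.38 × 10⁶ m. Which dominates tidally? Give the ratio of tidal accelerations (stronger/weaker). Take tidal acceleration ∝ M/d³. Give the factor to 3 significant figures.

Phobos, by a factor of ≈ 114

The tide-raising term goes as M/d³ (the gradient of a 1/d² field).
Deimos: (1.48 × 10¹⁵) / (2.35 × 10⁷)³ = 1.140 × 10⁻⁷
Phobos: (1.07 × 10¹⁶) / (9.38 × 10⁶)³ = 1.297 × 10⁻⁵
Ratio (larger/smaller) = 114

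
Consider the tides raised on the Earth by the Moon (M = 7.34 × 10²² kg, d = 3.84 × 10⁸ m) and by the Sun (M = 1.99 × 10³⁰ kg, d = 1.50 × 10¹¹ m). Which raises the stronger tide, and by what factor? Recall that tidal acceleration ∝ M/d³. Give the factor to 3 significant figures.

The Moon, by a factor of ≈ 2.20

The tide-raising term goes as M/d³ (the gradient of a 1/d² field).
The Moon: (7.34 × 10²²) / (3.84 × 10⁸)³ = 1.296 × 10⁻³
The Sun: (1.99 × 10³⁰) / (1.50 × 10¹¹)³ = 5.896 × 10⁻⁴
Ratio (larger/smaller) = 2.20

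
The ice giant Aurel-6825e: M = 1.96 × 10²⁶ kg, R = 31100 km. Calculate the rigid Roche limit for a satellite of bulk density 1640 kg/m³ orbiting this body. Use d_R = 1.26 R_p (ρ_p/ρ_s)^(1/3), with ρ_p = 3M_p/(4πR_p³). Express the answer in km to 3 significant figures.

38500 km

ρ_p = 3M_p/(4πR_p³) = 3 × (1.96 × 10²⁶) / (4π × (3.11 × 10⁷ m)³) = 1560 kg/m³
d_R = 1.26 × 31100 km × (1560/1640)^(1/3)
    = 38500 km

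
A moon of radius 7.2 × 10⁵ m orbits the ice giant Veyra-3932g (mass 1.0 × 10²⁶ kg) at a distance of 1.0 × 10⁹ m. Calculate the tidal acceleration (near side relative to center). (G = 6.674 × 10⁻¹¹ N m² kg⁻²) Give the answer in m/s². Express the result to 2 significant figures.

9.6 × 10⁻⁶ m/s²

The tidal stretch is the gradient of GM/d² times the body's extent r, hence the 1/d³ dependence.
Δg = 2GMr/d³
   = 2 × (6.674 × 10⁻¹¹) × (1.0 × 10²⁶) × (7.2 × 10⁵) / (1.0 × 10⁹)³
   = 9.6 × 10⁻⁶ m/s²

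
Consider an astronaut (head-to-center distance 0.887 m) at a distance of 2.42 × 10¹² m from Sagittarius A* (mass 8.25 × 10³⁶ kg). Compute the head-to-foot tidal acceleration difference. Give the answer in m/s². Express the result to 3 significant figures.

1.38 × 10⁻¹⁰ m/s²

The field gradient is 2GM/d³; across the full diameter 2r the difference is 4GMr/d³.
Δa = 4GMr/d³
   = 4 × (6.674 × 10⁻¹¹) × (8.25 × 10³⁶) × (0.887) / (2.42 × 10¹²)³
   = 1.38 × 10⁻¹⁰ m/s²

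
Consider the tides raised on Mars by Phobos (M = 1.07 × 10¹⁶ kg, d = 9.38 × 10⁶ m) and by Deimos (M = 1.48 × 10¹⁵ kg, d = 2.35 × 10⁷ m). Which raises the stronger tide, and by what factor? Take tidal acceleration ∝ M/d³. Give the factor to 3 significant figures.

Phobos, by a factor of ≈ 114

Compare M/d³ for the two perturbers:
Phobos: (1.07 × 10¹⁶) / (9.38 × 10⁶)³ = 1.297 × 10⁻⁵
Deimos: (1.48 × 10¹⁵) / (2.35 × 10⁷)³ = 1.140 × 10⁻⁷
Ratio (larger/smaller) = 114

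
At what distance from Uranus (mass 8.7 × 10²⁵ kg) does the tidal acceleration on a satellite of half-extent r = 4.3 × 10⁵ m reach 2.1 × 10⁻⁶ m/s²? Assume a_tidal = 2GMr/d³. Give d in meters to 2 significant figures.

1.3 × 10⁹ m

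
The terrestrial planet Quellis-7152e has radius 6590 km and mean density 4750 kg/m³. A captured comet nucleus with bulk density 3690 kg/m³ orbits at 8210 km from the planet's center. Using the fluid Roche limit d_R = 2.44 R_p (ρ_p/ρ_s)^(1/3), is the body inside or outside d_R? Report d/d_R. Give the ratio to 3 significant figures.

inside; d/d_R ≈ 0.469

d_R = 2.44 × (6590 km) × (4750/3690)^(1/3) = 17490 km
d/d_R = (8210) / (17490) = 0.469
Since d/d_R < 1, the body is inside the Roche limit.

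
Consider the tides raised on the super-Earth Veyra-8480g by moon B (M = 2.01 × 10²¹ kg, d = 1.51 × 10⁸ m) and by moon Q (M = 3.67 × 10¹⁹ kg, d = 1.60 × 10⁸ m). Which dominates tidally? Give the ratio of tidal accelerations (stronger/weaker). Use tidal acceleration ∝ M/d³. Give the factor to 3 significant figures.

Moon B, by a factor of ≈ 65.2

Tidal stretch scales as M/d³; compute that for each body.
Moon B: (2.01 × 10²¹) / (1.51 × 10⁸)³ = 5.838 × 10⁻⁴
Moon Q: (3.67 × 10¹⁹) / (1.60 × 10⁸)³ = 8.960 × 10⁻⁶
Ratio (larger/smaller) = 65.2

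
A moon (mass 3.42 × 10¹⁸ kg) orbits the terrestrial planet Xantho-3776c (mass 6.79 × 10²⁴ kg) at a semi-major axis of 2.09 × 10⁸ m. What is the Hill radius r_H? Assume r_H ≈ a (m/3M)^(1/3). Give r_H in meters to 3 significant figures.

r_H ≈ a (m/3M)^(1/3)
    = (2.09 × 10⁸) × (3.42 × 10¹⁸ / (3 × 6.79 × 10²⁴))^(1/3)
    = 1.15 × 10⁶ m

1.15 × 10⁶ m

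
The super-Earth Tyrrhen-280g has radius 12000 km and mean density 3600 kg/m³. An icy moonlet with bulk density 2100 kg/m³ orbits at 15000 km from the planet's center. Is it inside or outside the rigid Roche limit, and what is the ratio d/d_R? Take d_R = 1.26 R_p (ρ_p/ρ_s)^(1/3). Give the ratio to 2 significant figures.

inside; d/d_R ≈ 0.83

d_R = 1.26 × (12000 km) × (3600/2100)^(1/3) = 18100 km
d/d_R = (15000) / (18100) = 0.83
Since d/d_R < 1, the body is inside the Roche limit.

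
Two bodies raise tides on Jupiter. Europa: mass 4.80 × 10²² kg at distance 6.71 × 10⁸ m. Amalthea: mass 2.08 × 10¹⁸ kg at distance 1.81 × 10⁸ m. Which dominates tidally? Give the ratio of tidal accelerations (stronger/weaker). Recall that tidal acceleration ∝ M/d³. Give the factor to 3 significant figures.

Europa, by a factor of ≈ 453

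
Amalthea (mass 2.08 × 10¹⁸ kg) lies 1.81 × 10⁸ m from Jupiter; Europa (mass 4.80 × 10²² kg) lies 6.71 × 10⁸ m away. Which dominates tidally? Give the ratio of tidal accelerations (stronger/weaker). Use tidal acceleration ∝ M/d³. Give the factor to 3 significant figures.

Europa, by a factor of ≈ 453

Compare M/d³ for the two perturbers:
Amalthea: (2.08 × 10¹⁸) / (1.81 × 10⁸)³ = 3.508 × 10⁻⁷
Europa: (4.80 × 10²²) / (6.71 × 10⁸)³ = 1.589 × 10⁻⁴
Ratio (larger/smaller) = 453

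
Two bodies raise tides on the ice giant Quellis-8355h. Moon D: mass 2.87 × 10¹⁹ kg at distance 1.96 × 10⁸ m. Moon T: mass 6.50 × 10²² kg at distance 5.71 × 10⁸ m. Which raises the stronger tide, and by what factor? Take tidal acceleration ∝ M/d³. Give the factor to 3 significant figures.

Moon T, by a factor of ≈ 91.6

Compare M/d³ for the two perturbers:
Moon D: (2.87 × 10¹⁹) / (1.96 × 10⁸)³ = 3.812 × 10⁻⁶
Moon T: (6.50 × 10²²) / (5.71 × 10⁸)³ = 3.491 × 10⁻⁴
Ratio (larger/smaller) = 91.6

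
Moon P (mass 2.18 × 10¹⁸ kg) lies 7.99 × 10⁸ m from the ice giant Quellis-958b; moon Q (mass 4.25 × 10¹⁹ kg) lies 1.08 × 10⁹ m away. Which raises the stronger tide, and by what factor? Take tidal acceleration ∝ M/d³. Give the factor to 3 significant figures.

The tide-raising term goes as M/d³ (the gradient of a 1/d² field).
Moon P: (2.18 × 10¹⁸) / (7.99 × 10⁸)³ = 4.274 × 10⁻⁹
Moon Q: (4.25 × 10¹⁹) / (1.08 × 10⁹)³ = 3.374 × 10⁻⁸
Ratio (larger/smaller) = 7.89

Moon Q, by a factor of ≈ 7.89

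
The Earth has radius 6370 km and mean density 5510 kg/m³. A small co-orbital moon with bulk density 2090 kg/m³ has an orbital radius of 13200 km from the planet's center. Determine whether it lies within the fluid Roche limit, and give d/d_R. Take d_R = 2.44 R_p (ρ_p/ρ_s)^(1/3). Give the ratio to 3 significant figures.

d_R = 2.44 × (6370 km) × (5510/2090)^(1/3) = 21470 km
d/d_R = (13200) / (21470) = 0.615
Since d/d_R < 1, the body is inside the Roche limit.

inside; d/d_R ≈ 0.615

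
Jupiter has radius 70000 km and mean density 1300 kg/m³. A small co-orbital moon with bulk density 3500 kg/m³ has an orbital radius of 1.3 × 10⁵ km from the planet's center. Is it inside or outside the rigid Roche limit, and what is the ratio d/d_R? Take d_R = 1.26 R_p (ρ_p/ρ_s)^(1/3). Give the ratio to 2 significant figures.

d_R = 1.26 × (70000 km) × (1300/3500)^(1/3) = 63400 km
d/d_R = (1.3 × 10⁵) / (63400) = 2.1
Since d/d_R > 1, the body is outside the Roche limit.

outside; d/d_R ≈ 2.1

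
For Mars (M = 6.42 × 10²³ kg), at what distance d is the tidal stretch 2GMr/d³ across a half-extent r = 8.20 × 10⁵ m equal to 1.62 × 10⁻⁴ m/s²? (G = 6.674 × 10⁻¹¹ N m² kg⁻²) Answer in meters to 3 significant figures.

2GMr/d³ = a_tidal  ⇒  d = (2GMr / a_tidal)^(1/3)
d = (2 × 6.674×10⁻¹¹ × (6.42 × 10²³) × (8.20 × 10⁵) / (1.62 × 10⁻⁴))^(1/3)
  = 7.57 × 10⁷ m

7.57 × 10⁷ m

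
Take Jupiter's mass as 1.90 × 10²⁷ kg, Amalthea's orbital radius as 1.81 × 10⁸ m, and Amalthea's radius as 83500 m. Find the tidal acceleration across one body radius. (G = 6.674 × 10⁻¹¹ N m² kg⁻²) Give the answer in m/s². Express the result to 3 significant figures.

3.57 × 10⁻³ m/s²

The tidal stretch is the gradient of GM/d² times the body's extent r, hence the 1/d³ dependence.
Δg = 2GMr/d³
   = 2 × (6.674 × 10⁻¹¹) × (1.90 × 10²⁷) × (83500) / (1.81 × 10⁸)³
   = 3.57 × 10⁻³ m/s²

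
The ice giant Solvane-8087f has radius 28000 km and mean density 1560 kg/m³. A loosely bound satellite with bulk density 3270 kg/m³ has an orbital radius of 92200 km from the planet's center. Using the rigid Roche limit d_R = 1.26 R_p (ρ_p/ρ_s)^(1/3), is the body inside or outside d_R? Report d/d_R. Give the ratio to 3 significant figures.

d_R = 1.26 × (28000 km) × (1560/3270)^(1/3) = 27570 km
d/d_R = (92200) / (27570) = 3.34
Since d/d_R > 1, the body is outside the Roche limit.

outside; d/d_R ≈ 3.34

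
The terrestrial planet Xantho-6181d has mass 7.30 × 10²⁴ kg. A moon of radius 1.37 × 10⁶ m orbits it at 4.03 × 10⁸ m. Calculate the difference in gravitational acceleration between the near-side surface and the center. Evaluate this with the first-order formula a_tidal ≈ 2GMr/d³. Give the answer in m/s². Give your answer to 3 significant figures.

2.04 × 10⁻⁵ m/s²

a_tidal = 2GMr/d³
        = 2 × (6.674 × 10⁻¹¹) × (7.30 × 10²⁴) × (1.37 × 10⁶) / (4.03 × 10⁸)³
        = 2.04 × 10⁻⁵ m/s²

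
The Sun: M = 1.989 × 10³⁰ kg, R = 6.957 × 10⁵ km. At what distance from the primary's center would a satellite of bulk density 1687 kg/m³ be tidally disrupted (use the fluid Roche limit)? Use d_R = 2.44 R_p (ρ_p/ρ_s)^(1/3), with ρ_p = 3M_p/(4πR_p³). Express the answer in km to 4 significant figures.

1.599 × 10⁶ km

ρ_p = 3M_p/(4πR_p³) = 3 × (1.989 × 10³⁰) / (4π × (6.957 × 10⁸ m)³) = 1410 kg/m³
d_R = 2.44 × 6.957 × 10⁵ km × (1410/1687)^(1/3)
    = 1.599 × 10⁶ km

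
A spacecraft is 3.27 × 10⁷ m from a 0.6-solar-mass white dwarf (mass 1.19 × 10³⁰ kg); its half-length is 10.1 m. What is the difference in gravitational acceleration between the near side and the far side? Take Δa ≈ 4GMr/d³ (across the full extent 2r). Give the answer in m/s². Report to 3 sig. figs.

9.18 × 10⁻² m/s²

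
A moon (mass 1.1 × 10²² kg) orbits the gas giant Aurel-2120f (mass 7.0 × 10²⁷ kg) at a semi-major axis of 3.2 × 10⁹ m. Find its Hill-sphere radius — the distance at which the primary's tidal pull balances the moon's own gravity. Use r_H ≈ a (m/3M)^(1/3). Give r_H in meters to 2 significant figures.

r_H ≈ a (m/3M)^(1/3)
    = (3.2 × 10⁹) × (1.1 × 10²² / (3 × 7.0 × 10²⁷))^(1/3)
    = 2.6 × 10⁷ m

2.6 × 10⁷ m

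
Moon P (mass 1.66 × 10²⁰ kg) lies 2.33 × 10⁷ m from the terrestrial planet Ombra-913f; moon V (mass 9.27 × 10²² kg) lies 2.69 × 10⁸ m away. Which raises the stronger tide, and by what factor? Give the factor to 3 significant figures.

Moon P, by a factor of ≈ 2.76

Tidal acceleration ∝ M/d³, so compare M/d³ for each.
Moon P: (1.66 × 10²⁰) / (2.33 × 10⁷)³ = 1.312 × 10⁻²
Moon V: (9.27 × 10²²) / (2.69 × 10⁸)³ = 4.762 × 10⁻³
Ratio (larger/smaller) = 2.76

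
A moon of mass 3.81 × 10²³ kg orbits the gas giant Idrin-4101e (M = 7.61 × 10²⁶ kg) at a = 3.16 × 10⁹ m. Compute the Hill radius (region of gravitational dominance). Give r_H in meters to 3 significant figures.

r_H ≈ a (m/3M)^(1/3)
    = (3.16 × 10⁹) × (3.81 × 10²³ / (3 × 7.61 × 10²⁶))^(1/3)
    = 1.74 × 10⁸ m

1.74 × 10⁸ m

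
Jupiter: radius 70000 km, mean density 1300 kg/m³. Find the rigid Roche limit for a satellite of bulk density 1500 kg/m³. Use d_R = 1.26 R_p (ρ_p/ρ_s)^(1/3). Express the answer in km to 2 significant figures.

84000 km

d_R = 1.26 × 70000 km × (1300/1500)^(1/3)
    = 84000 km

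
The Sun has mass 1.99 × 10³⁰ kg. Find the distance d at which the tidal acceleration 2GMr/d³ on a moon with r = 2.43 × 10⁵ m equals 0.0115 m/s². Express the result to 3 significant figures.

2GMr/d³ = a_tidal  ⇒  d = (2GMr / a_tidal)^(1/3)
d = (2 × 6.674×10⁻¹¹ × (1.99 × 10³⁰) × (2.43 × 10⁵) / (0.0115))^(1/3)
  = 1.78 × 10⁹ m

1.78 × 10⁹ m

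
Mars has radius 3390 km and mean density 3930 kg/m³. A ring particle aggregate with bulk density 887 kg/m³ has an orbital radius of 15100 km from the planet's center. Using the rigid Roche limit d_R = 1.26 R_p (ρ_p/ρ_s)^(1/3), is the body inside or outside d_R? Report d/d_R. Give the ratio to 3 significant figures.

outside; d/d_R ≈ 2.15

d_R = 1.26 × (3390 km) × (3930/887)^(1/3) = 7016 km
d/d_R = (15100) / (7016) = 2.15
Since d/d_R > 1, the body is outside the Roche limit.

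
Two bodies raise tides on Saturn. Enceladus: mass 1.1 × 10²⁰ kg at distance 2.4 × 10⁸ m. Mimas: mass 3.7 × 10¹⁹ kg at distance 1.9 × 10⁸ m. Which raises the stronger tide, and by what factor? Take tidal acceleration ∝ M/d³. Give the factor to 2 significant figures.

Enceladus, by a factor of ≈ 1.5

The tide-raising term goes as M/d³ (the gradient of a 1/d² field).
Enceladus: (1.1 × 10²⁰) / (2.4 × 10⁸)³ = 7.957 × 10⁻⁶
Mimas: (3.7 × 10¹⁹) / (1.9 × 10⁸)³ = 5.394 × 10⁻⁶
Ratio (larger/smaller) = 1.5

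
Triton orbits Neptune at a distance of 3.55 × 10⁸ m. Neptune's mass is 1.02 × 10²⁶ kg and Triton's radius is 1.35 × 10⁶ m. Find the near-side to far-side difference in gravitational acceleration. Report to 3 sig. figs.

8.22 × 10⁻⁴ m/s²

Δg = 4GMr/d³
   = 4 × (6.674 × 10⁻¹¹) × (1.02 × 10²⁶) × (1.35 × 10⁶) / (3.55 × 10⁸)³
   = 8.22 × 10⁻⁴ m/s²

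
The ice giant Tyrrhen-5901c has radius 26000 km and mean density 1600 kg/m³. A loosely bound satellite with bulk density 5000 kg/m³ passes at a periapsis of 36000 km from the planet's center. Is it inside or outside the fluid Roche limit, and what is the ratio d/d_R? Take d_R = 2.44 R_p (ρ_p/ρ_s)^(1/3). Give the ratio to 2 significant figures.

inside; d/d_R ≈ 0.83

d_R = 2.44 × (26000 km) × (1600/5000)^(1/3) = 43390 km
d/d_R = (36000) / (43390) = 0.83
Since d/d_R < 1, the body is inside the Roche limit.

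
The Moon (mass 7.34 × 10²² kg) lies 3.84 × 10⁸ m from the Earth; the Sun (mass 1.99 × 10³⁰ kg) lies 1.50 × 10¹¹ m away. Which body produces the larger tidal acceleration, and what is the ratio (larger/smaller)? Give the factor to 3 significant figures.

Compare M/d³ for the two perturbers:
The Moon: (7.34 × 10²²) / (3.84 × 10⁸)³ = 1.296 × 10⁻³
The Sun: (1.99 × 10³⁰) / (1.50 × 10¹¹)³ = 5.896 × 10⁻⁴
Ratio (larger/smaller) = 2.20

The Moon, by a factor of ≈ 2.20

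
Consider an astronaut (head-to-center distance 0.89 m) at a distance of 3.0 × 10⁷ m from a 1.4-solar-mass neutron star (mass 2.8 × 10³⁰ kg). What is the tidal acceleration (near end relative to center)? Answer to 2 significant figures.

Δg = 2GMr/d³
   = 2 × (6.674 × 10⁻¹¹) × (2.8 × 10³⁰) × (0.89) / (3.0 × 10⁷)³
   = 1.2 × 10⁻² m/s²

1.2 × 10⁻² m/s²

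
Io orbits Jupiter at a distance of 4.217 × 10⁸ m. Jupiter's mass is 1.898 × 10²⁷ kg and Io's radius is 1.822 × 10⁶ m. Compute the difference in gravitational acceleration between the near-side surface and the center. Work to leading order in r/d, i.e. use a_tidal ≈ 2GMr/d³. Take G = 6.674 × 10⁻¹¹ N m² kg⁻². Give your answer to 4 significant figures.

6.155 × 10⁻³ m/s²

Δa = 2GMr/d³
   = 2 × (6.674 × 10⁻¹¹) × (1.898 × 10²⁷) × (1.822 × 10⁶) / (4.217 × 10⁸)³
   = 6.155 × 10⁻³ m/s²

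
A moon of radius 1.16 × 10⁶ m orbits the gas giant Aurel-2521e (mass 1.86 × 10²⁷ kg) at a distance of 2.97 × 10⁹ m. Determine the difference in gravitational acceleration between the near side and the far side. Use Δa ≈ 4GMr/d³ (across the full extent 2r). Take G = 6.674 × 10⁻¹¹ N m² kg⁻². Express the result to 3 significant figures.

2.20 × 10⁻⁵ m/s²

Δg = 4GMr/d³
   = 4 × (6.674 × 10⁻¹¹) × (1.86 × 10²⁷) × (1.16 × 10⁶) / (2.97 × 10⁹)³
   = 2.20 × 10⁻⁵ m/s²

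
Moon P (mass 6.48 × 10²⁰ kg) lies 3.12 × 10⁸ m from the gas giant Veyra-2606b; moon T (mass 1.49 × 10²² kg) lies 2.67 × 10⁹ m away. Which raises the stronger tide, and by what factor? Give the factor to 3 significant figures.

Moon P, by a factor of ≈ 27.3

The tide-raising term goes as M/d³ (the gradient of a 1/d² field).
Moon P: (6.48 × 10²⁰) / (3.12 × 10⁸)³ = 2.134 × 10⁻⁵
Moon T: (1.49 × 10²²) / (2.67 × 10⁹)³ = 7.828 × 10⁻⁷
Ratio (larger/smaller) = 27.3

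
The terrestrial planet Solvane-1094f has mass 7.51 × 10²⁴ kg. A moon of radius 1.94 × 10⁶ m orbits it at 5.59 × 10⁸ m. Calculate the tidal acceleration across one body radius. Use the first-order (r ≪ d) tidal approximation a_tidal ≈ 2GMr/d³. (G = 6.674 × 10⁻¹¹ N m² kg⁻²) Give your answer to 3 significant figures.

1.11 × 10⁻⁵ m/s²

The tidal stretch is the gradient of GM/d² times the body's extent r, hence the 1/d³ dependence.
Δa = 2GMr/d³
   = 2 × (6.674 × 10⁻¹¹) × (7.51 × 10²⁴) × (1.94 × 10⁶) / (5.59 × 10⁸)³
   = 1.11 × 10⁻⁵ m/s²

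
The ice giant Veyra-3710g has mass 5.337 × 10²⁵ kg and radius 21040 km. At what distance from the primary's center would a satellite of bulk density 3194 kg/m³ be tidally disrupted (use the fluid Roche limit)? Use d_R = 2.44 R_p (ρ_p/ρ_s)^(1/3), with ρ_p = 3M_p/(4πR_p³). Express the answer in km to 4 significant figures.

38700 km

ρ_p = 3M_p/(4πR_p³) = 3 × (5.337 × 10²⁵) / (4π × (2.104 × 10⁷ m)³) = 1368 kg/m³
d_R = 2.44 × 21040 km × (1368/3194)^(1/3)
    = 38700 km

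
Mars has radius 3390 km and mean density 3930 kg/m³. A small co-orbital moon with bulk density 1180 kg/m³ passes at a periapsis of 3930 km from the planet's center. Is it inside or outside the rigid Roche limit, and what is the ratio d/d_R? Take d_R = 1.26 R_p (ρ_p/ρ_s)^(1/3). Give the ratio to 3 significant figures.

d_R = 1.26 × (3390 km) × (3930/1180)^(1/3) = 6379 km
d/d_R = (3930) / (6379) = 0.616
Since d/d_R < 1, the body is inside the Roche limit.

inside; d/d_R ≈ 0.616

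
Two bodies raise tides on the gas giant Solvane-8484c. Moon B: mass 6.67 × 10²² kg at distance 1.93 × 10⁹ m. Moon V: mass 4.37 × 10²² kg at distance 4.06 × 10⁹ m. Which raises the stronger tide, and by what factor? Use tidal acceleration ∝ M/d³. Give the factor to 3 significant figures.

The tide-raising term goes as M/d³ (the gradient of a 1/d² field).
Moon B: (6.67 × 10²²) / (1.93 × 10⁹)³ = 9.278 × 10⁻⁶
Moon V: (4.37 × 10²²) / (4.06 × 10⁹)³ = 6.530 × 10⁻⁷
Ratio (larger/smaller) = 14.2

Moon B, by a factor of ≈ 14.2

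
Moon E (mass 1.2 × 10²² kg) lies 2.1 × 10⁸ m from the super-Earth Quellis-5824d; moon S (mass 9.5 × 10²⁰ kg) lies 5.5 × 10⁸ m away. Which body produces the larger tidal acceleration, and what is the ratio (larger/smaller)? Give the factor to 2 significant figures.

Moon E, by a factor of ≈ 230

Tidal stretch scales as M/d³; compute that for each body.
Moon E: (1.2 × 10²²) / (2.1 × 10⁸)³ = 1.296 × 10⁻³
Moon S: (9.5 × 10²⁰) / (5.5 × 10⁸)³ = 5.710 × 10⁻⁶
Ratio (larger/smaller) = 230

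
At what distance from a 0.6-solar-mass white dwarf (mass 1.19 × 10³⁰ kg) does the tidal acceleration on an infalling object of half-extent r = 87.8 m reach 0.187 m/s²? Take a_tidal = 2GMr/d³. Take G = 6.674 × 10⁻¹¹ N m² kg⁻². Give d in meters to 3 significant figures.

4.21 × 10⁷ m

2GMr/d³ = a_tidal  ⇒  d = (2GMr / a_tidal)^(1/3)
d = (2 × 6.674×10⁻¹¹ × (1.19 × 10³⁰) × (87.8) / (0.187))^(1/3)
  = 4.21 × 10⁷ m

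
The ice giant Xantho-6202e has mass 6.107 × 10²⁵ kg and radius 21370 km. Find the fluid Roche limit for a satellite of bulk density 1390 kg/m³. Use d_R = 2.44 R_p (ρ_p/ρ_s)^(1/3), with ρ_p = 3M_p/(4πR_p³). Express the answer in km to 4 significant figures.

ρ_p = 3M_p/(4πR_p³) = 3 × (6.107 × 10²⁵) / (4π × (2.137 × 10⁷ m)³) = 1494 kg/m³
d_R = 2.44 × 21370 km × (1494/1390)^(1/3)
    = 53410 km

53410 km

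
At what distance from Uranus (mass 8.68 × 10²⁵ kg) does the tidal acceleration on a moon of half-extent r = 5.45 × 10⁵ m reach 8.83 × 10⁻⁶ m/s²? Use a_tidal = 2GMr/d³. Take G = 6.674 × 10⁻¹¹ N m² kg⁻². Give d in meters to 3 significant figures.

8.94 × 10⁸ m

2GMr/d³ = a_tidal  ⇒  d = (2GMr / a_tidal)^(1/3)
d = (2 × 6.674×10⁻¹¹ × (8.68 × 10²⁵) × (5.45 × 10⁵) / (8.83 × 10⁻⁶))^(1/3)
  = 8.94 × 10⁸ m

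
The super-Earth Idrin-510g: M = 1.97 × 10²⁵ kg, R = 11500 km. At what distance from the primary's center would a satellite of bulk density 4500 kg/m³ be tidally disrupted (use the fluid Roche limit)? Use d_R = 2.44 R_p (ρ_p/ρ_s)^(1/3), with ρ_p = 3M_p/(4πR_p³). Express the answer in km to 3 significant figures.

24800 km

ρ_p = 3M_p/(4πR_p³) = 3 × (1.97 × 10²⁵) / (4π × (1.15 × 10⁷ m)³) = 3090 kg/m³
d_R = 2.44 × 11500 km × (3090/4500)^(1/3)
    = 24800 km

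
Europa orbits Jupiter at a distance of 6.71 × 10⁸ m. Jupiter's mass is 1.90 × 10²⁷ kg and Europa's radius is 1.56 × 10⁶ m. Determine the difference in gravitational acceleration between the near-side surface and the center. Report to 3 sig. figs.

Δa = 2GMr/d³
   = 2 × (6.674 × 10⁻¹¹) × (1.90 × 10²⁷) × (1.56 × 10⁶) / (6.71 × 10⁸)³
   = 1.31 × 10⁻³ m/s²

1.31 × 10⁻³ m/s²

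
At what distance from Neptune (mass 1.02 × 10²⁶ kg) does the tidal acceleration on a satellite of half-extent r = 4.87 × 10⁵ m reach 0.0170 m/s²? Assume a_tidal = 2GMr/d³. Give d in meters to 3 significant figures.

2GMr/d³ = a_tidal  ⇒  d = (2GMr / a_tidal)^(1/3)
d = (2 × 6.674×10⁻¹¹ × (1.02 × 10²⁶) × (4.87 × 10⁵) / (0.0170))^(1/3)
  = 7.31 × 10⁷ m

7.31 × 10⁷ m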